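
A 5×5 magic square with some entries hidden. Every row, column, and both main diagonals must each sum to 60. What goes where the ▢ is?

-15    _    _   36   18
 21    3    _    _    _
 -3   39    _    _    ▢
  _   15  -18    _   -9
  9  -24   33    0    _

Row 5 must total 60; the given cells sum to 18, so (5,5) = 42.
Column 1: -15 + 21 + (-3) + 9 + ? = 60, so (4,1) = 48.
Column 2: 3 + 39 + 15 + (-24) + ? = 60, so (1,2) = 27.
Row 1 must total 60; the given cells sum to 66, so (1,3) = -6.
Row 4 needs 60; the known cells sum to 36, so (4,4) = 24.
From main diagonal, 60 − (-15 + 3 + 24 + 42) gives (3,3) = 6.
Using anti-diagonal: 18 + 6 + 15 + 9 + ? → (2,4) = 60 − 48 = 12.
Column 3 must total 60; the given cells sum to 15, so (2,3) = 45.
Using column 4: 36 + 12 + 24 + 0 + ? → (3,4) = 60 − 72 = -12.
From row 2, 60 − (21 + 3 + 45 + 12) gives (2,5) = -21.
Row 3 needs 60; the known cells sum to 30, so (3,5) = 30.

30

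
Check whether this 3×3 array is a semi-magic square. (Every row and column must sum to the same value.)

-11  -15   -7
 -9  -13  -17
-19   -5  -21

Row 1: -11 + (-15) + (-7) = -33.
Row 2: -9 + (-13) + (-17) = -39.
Row 3: -19 + (-5) + (-21) = -45.
Column 1: -11 + (-9) + (-19) = -39.
Column 2: -15 + (-13) + (-5) = -33.
Column 3: -7 + (-17) + (-21) = -45.

No — row 2 sums to -39 but column 2 sums to -33.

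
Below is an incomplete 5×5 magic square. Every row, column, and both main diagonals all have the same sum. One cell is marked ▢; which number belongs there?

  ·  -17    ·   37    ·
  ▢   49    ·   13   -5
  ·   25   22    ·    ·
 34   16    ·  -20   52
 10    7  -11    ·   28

Column 2 is complete and sums to 80; that is the magic constant.
Row 4 needs 80; the known cells sum to 82, so (4,3) = -2.
From row 5, 80 − (10 + 7 + (-11) + 28) gives (5,4) = 46.
Column 4 must total 80; the given cells sum to 76, so (3,4) = 4.
From main diagonal, 80 − (49 + 22 + (-20) + 28) gives (1,1) = 1.
Anti-diagonal: 13 + 22 + 16 + 10 + ? = 80, so (1,5) = 19.
Row 1 needs 80; the known cells sum to 40, so (1,3) = 40.
From column 3, 80 − (40 + 22 + (-2) + (-11)) gives (2,3) = 31.
Column 5: 19 + (-5) + 52 + 28 + ? = 80, so (3,5) = -14.
Row 2: 49 + 31 + 13 + (-5) + ? = 80, so (2,1) = -8.

-8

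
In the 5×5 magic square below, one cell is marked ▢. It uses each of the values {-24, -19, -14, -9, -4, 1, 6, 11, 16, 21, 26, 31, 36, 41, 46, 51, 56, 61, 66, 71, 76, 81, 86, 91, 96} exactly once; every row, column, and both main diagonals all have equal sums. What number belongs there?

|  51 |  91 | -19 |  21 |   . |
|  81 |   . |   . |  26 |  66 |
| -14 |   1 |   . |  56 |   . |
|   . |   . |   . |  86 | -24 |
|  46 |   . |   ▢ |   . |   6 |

76

The 25 entries sum to 900, so each line sums to 900/5 = 180.
From row 1, 180 − (51 + 91 + (-19) + 21) gives (1,5) = 36.
Column 1: 51 + 81 + (-14) + 46 + ? = 180, so (4,1) = 16.
Column 4 must total 180; the given cells sum to 189, so (5,4) = -9.
Column 5: 36 + 66 + (-24) + 6 + ? = 180, so (3,5) = 96.
Row 3 needs 180; the known cells sum to 139, so (3,3) = 41.
The remaining cell in main diagonal is (2,2) = 180 − 184 = -4.
From anti-diagonal, 180 − (36 + 26 + 41 + 46) gives (4,2) = 31.
From row 2, 180 − (81 + (-4) + 26 + 66) gives (2,3) = 11.
Using row 4: 16 + 31 + 86 + (-24) + ? → (4,3) = 180 − 109 = 71.
Column 2 needs 180; the known cells sum to 119, so (5,2) = 61.
From column 3, 180 − (-19 + 11 + 41 + 71) gives (5,3) = 76.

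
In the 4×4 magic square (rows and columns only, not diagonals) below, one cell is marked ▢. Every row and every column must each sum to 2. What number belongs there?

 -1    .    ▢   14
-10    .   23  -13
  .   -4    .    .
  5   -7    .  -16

-22

Using row 2: -10 + 23 + (-13) + ? → (2,2) = 2 − 0 = 2.
Using row 4: 5 + (-7) + (-16) + ? → (4,3) = 2 − (-18) = 20.
Column 1: -1 + (-10) + 5 + ? = 2, so (3,1) = 8.
Using column 2: 2 + (-4) + (-7) + ? → (1,2) = 2 − (-9) = 11.
Column 4 needs 2; the known cells sum to -15, so (3,4) = 17.
Using row 1: -1 + 11 + 14 + ? → (1,3) = 2 − 24 = -22.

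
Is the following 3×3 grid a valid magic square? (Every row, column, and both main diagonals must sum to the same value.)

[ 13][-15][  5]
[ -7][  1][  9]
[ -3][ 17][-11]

Yes

Row 1: 13 + (-15) + 5 = 3.
Row 2: -7 + 1 + 9 = 3.
Row 3: -3 + 17 + (-11) = 3.
Column 1: 13 + (-7) + (-3) = 3.
Column 2: -15 + 1 + 17 = 3.
Column 3: 5 + 9 + (-11) = 3.
Main diagonal: 13 + 1 + (-11) = 3.
Anti-diagonal: 5 + 1 + (-3) = 3.
All lines sum to 3.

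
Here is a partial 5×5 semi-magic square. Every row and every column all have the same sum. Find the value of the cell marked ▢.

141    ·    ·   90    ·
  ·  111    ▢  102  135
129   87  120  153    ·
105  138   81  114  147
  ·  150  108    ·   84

144

Row 4 is complete and sums to 585; that is the magic constant.
Row 3 needs 585; the known cells sum to 489, so (3,5) = 96.
Using column 2: 111 + 87 + 138 + 150 + ? → (1,2) = 585 − 486 = 99.
Column 4 needs 585; the known cells sum to 459, so (5,4) = 126.
Column 5 needs 585; the known cells sum to 462, so (1,5) = 123.
The remaining cell in row 1 is (1,3) = 585 − 453 = 132.
Row 5 must total 585; the given cells sum to 468, so (5,1) = 117.
Using column 1: 141 + 129 + 105 + 117 + ? → (2,1) = 585 − 492 = 93.
Using column 3: 132 + 120 + 81 + 108 + ? → (2,3) = 585 − 441 = 144.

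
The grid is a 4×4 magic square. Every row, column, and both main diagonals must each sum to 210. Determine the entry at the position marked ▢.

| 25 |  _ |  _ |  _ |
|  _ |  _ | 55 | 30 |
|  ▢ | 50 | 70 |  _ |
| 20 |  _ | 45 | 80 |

Using row 4: 20 + 45 + 80 + ? → (4,2) = 210 − 145 = 65.
Using column 3: 55 + 70 + 45 + ? → (1,3) = 210 − 170 = 40.
The remaining cell in main diagonal is (2,2) = 210 − 175 = 35.
Anti-diagonal needs 210; the known cells sum to 125, so (1,4) = 85.
Row 1 must total 210; the given cells sum to 150, so (1,2) = 60.
Row 2 must total 210; the given cells sum to 120, so (2,1) = 90.
The remaining cell in column 1 is (3,1) = 210 − 135 = 75.

75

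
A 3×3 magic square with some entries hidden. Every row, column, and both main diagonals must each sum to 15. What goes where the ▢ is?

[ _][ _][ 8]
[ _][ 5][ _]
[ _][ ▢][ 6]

7

From column 3, 15 − (8 + 6) gives (2,3) = 1.
Main diagonal must total 15; the given cells sum to 11, so (1,1) = 4.
Using anti-diagonal: 8 + 5 + ? → (3,1) = 15 − 13 = 2.
From row 1, 15 − (4 + 8) gives (1,2) = 3.
Row 2 must total 15; the given cells sum to 6, so (2,1) = 9.
From row 3, 15 − (2 + 6) gives (3,2) = 7.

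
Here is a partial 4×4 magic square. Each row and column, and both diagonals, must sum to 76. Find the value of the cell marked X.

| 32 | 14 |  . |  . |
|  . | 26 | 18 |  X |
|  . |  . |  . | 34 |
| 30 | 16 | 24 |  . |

Row 4: 30 + 16 + 24 + ? = 76, so (4,4) = 6.
Column 2: 14 + 26 + 16 + ? = 76, so (3,2) = 20.
Main diagonal needs 76; the known cells sum to 64, so (3,3) = 12.
Using anti-diagonal: 18 + 20 + 30 + ? → (1,4) = 76 − 68 = 8.
Row 1 needs 76; the known cells sum to 54, so (1,3) = 22.
Row 3: 20 + 12 + 34 + ? = 76, so (3,1) = 10.
Column 1 must total 76; the given cells sum to 72, so (2,1) = 4.
Using column 4: 8 + 34 + 6 + ? → (2,4) = 76 − 48 = 28.

28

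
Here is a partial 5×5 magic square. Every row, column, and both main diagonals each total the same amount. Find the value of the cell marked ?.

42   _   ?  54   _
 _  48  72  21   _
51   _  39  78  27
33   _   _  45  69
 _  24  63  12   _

30

Column 4 is complete and sums to 210; that is the magic constant.
Using row 3: 51 + 39 + 78 + 27 + ? → (3,2) = 210 − 195 = 15.
The remaining cell in main diagonal is (5,5) = 210 − 174 = 36.
Row 5: 24 + 63 + 12 + 36 + ? = 210, so (5,1) = 75.
Column 1 needs 210; the known cells sum to 201, so (2,1) = 9.
From row 2, 210 − (9 + 48 + 72 + 21) gives (2,5) = 60.
Using column 5: 60 + 27 + 69 + 36 + ? → (1,5) = 210 − 192 = 18.
Anti-diagonal needs 210; the known cells sum to 153, so (4,2) = 57.
Row 4 needs 210; the known cells sum to 204, so (4,3) = 6.
The remaining cell in column 2 is (1,2) = 210 − 144 = 66.
Column 3: 72 + 39 + 6 + 63 + ? = 210, so (1,3) = 30.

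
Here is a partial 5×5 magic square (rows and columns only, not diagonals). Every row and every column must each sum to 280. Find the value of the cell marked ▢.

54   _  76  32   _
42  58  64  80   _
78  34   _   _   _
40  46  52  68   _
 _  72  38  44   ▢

Using row 2: 42 + 58 + 64 + 80 + ? → (2,5) = 280 − 244 = 36.
The remaining cell in row 4 is (4,5) = 280 − 206 = 74.
Column 1: 54 + 42 + 78 + 40 + ? = 280, so (5,1) = 66.
From column 2, 280 − (58 + 34 + 46 + 72) gives (1,2) = 70.
Using column 3: 76 + 64 + 52 + 38 + ? → (3,3) = 280 − 230 = 50.
The remaining cell in column 4 is (3,4) = 280 − 224 = 56.
Using row 1: 54 + 70 + 76 + 32 + ? → (1,5) = 280 − 232 = 48.
Row 3 needs 280; the known cells sum to 218, so (3,5) = 62.
Row 5 must total 280; the given cells sum to 220, so (5,5) = 60.

60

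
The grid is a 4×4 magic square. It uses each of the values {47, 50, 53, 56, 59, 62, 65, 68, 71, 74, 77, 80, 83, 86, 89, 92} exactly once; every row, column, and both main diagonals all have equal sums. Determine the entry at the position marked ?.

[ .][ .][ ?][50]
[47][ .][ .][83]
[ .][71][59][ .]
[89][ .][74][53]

The 16 entries sum to 1112, so each line sums to 1112/4 = 278.
Row 4 needs 278; the known cells sum to 216, so (4,2) = 62.
Column 4 must total 278; the given cells sum to 186, so (3,4) = 92.
Anti-diagonal must total 278; the given cells sum to 210, so (2,3) = 68.
Row 2 must total 278; the given cells sum to 198, so (2,2) = 80.
Row 3: 71 + 59 + 92 + ? = 278, so (3,1) = 56.
Using column 1: 47 + 56 + 89 + ? → (1,1) = 278 − 192 = 86.
Column 2 needs 278; the known cells sum to 213, so (1,2) = 65.
Column 3: 68 + 59 + 74 + ? = 278, so (1,3) = 77.

77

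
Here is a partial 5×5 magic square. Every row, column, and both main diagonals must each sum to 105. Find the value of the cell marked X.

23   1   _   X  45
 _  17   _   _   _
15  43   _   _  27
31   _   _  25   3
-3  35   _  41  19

7

Row 5 needs 105; the known cells sum to 92, so (5,3) = 13.
The remaining cell in column 1 is (2,1) = 105 − 66 = 39.
The remaining cell in column 2 is (4,2) = 105 − 96 = 9.
The remaining cell in column 5 is (2,5) = 105 − 94 = 11.
Main diagonal needs 105; the known cells sum to 84, so (3,3) = 21.
The remaining cell in anti-diagonal is (2,4) = 105 − 72 = 33.
Using row 2: 39 + 17 + 33 + 11 + ? → (2,3) = 105 − 100 = 5.
Row 3 needs 105; the known cells sum to 106, so (3,4) = -1.
From row 4, 105 − (31 + 9 + 25 + 3) gives (4,3) = 37.
Column 3 needs 105; the known cells sum to 76, so (1,3) = 29.
Column 4: 33 + (-1) + 25 + 41 + ? = 105, so (1,4) = 7.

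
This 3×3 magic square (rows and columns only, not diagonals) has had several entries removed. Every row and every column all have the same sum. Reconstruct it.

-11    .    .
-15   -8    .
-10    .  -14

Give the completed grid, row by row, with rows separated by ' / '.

-11 -16 -9 / -15 -8 -13 / -10 -12 -14

Column 1 is already complete: -11 + -15 + -10 = -36, so that is the magic constant.
Row 2 needs -36; the known cells sum to -23, so (2,3) = -13.
Row 3 must total -36; the given cells sum to -24, so (3,2) = -12.
The remaining cell in column 2 is (1,2) = -36 − (-20) = -16.
Column 3: -13 + (-14) + ? = -36, so (1,3) = -9.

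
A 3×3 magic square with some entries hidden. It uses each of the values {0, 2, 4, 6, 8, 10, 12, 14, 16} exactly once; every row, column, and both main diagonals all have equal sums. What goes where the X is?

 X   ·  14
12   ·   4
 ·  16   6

The 9 entries sum to 72, so each line sums to 72/3 = 24.
From row 2, 24 − (12 + 4) gives (2,2) = 8.
Row 3: 16 + 6 + ? = 24, so (3,1) = 2.
Column 1: 12 + 2 + ? = 24, so (1,1) = 10.

10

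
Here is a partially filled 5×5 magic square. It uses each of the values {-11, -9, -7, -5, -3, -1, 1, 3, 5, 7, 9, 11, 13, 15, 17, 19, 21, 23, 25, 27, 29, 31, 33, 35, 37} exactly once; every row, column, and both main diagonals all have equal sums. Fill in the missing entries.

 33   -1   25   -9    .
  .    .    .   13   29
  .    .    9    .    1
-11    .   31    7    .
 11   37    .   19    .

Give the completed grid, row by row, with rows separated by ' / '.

The 25 entries sum to 325, so each line sums to 325/5 = 65.
Using row 1: 33 + (-1) + 25 + (-9) + ? → (1,5) = 65 − 48 = 17.
From column 4, 65 − (-9 + 13 + 7 + 19) gives (3,4) = 35.
Anti-diagonal: 17 + 13 + 9 + 11 + ? = 65, so (4,2) = 15.
Row 4 must total 65; the given cells sum to 42, so (4,5) = 23.
The remaining cell in column 5 is (5,5) = 65 − 70 = -5.
Main diagonal must total 65; the given cells sum to 44, so (2,2) = 21.
Row 5 must total 65; the given cells sum to 62, so (5,3) = 3.
Column 2: -1 + 21 + 15 + 37 + ? = 65, so (3,2) = -7.
The remaining cell in column 3 is (2,3) = 65 − 68 = -3.
Using row 2: 21 + (-3) + 13 + 29 + ? → (2,1) = 65 − 60 = 5.
Row 3 needs 65; the known cells sum to 38, so (3,1) = 27.

33 -1 25 -9 17 / 5 21 -3 13 29 / 27 -7 9 35 1 / -11 15 31 7 23 / 11 37 3 19 -5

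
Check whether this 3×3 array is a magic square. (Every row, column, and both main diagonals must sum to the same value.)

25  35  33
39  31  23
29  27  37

Row 1: 25 + 35 + 33 = 93.
Row 2: 39 + 31 + 23 = 93.
Row 3: 29 + 27 + 37 = 93.
Column 1: 25 + 39 + 29 = 93.
Column 2: 35 + 31 + 27 = 93.
Column 3: 33 + 23 + 37 = 93.
Main diagonal: 25 + 31 + 37 = 93.
Anti-diagonal: 33 + 31 + 29 = 93.
All lines sum to 93.

Yes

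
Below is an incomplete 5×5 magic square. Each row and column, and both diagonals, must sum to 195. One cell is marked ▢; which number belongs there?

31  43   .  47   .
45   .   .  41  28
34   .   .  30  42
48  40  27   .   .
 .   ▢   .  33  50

Column 1 must total 195; the given cells sum to 158, so (5,1) = 37.
Column 4: 47 + 41 + 30 + 33 + ? = 195, so (4,4) = 44.
Using row 4: 48 + 40 + 27 + 44 + ? → (4,5) = 195 − 159 = 36.
Column 5 needs 195; the known cells sum to 156, so (1,5) = 39.
Anti-diagonal: 39 + 41 + 40 + 37 + ? = 195, so (3,3) = 38.
The remaining cell in row 1 is (1,3) = 195 − 160 = 35.
The remaining cell in row 3 is (3,2) = 195 − 144 = 51.
Using main diagonal: 31 + 38 + 44 + 50 + ? → (2,2) = 195 − 163 = 32.
The remaining cell in row 2 is (2,3) = 195 − 146 = 49.
Column 2: 43 + 32 + 51 + 40 + ? = 195, so (5,2) = 29.

29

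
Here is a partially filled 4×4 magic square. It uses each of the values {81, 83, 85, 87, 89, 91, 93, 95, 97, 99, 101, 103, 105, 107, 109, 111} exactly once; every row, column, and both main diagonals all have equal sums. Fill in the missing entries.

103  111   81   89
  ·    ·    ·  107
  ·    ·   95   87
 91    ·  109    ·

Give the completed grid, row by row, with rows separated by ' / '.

The 16 entries sum to 1536, so each line sums to 1536/4 = 384.
Using column 3: 81 + 95 + 109 + ? → (2,3) = 384 − 285 = 99.
The remaining cell in column 4 is (4,4) = 384 − 283 = 101.
From main diagonal, 384 − (103 + 95 + 101) gives (2,2) = 85.
Anti-diagonal needs 384; the known cells sum to 279, so (3,2) = 105.
Row 2 needs 384; the known cells sum to 291, so (2,1) = 93.
Row 3 needs 384; the known cells sum to 287, so (3,1) = 97.
Row 4: 91 + 109 + 101 + ? = 384, so (4,2) = 83.

103 111 81 89 / 93 85 99 107 / 97 105 95 87 / 91 83 109 101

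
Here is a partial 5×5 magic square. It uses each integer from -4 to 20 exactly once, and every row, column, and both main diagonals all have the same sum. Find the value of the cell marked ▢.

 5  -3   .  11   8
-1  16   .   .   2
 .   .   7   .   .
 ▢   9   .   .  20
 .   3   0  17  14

12

The entries are -4 through 20, which sum to 200, so each line sums to 200/5 = 40.
From row 1, 40 − (5 + (-3) + 11 + 8) gives (1,3) = 19.
From row 5, 40 − (3 + 0 + 17 + 14) gives (5,1) = 6.
Column 2 must total 40; the given cells sum to 25, so (3,2) = 15.
Column 5: 8 + 2 + 20 + 14 + ? = 40, so (3,5) = -4.
Main diagonal needs 40; the known cells sum to 42, so (4,4) = -2.
Anti-diagonal needs 40; the known cells sum to 30, so (2,4) = 10.
Using row 2: -1 + 16 + 10 + 2 + ? → (2,3) = 40 − 27 = 13.
Column 3 needs 40; the known cells sum to 39, so (4,3) = 1.
Column 4 needs 40; the known cells sum to 36, so (3,4) = 4.
The remaining cell in row 3 is (3,1) = 40 − 22 = 18.
Using row 4: 9 + 1 + (-2) + 20 + ? → (4,1) = 40 − 28 = 12.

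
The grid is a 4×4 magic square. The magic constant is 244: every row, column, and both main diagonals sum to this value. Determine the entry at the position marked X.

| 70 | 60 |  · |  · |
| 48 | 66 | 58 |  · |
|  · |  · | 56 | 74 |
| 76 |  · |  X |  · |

Using row 2: 48 + 66 + 58 + ? → (2,4) = 244 − 172 = 72.
Column 1 must total 244; the given cells sum to 194, so (3,1) = 50.
Main diagonal must total 244; the given cells sum to 192, so (4,4) = 52.
Row 3: 50 + 56 + 74 + ? = 244, so (3,2) = 64.
Column 2: 60 + 66 + 64 + ? = 244, so (4,2) = 54.
Column 4: 72 + 74 + 52 + ? = 244, so (1,4) = 46.
From row 1, 244 − (70 + 60 + 46) gives (1,3) = 68.
Row 4: 76 + 54 + 52 + ? = 244, so (4,3) = 62.

62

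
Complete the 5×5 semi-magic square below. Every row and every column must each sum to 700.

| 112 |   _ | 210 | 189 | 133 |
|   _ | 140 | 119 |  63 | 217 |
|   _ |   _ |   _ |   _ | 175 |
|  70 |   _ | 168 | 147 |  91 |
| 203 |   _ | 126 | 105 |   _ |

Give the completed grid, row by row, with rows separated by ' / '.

From row 1, 700 − (112 + 210 + 189 + 133) gives (1,2) = 56.
From row 2, 700 − (140 + 119 + 63 + 217) gives (2,1) = 161.
Row 4: 70 + 168 + 147 + 91 + ? = 700, so (4,2) = 224.
From column 1, 700 − (112 + 161 + 70 + 203) gives (3,1) = 154.
Column 3 needs 700; the known cells sum to 623, so (3,3) = 77.
From column 4, 700 − (189 + 63 + 147 + 105) gives (3,4) = 196.
The remaining cell in column 5 is (5,5) = 700 − 616 = 84.
Row 3: 154 + 77 + 196 + 175 + ? = 700, so (3,2) = 98.
From row 5, 700 − (203 + 126 + 105 + 84) gives (5,2) = 182.

112 56 210 189 133 / 161 140 119 63 217 / 154 98 77 196 175 / 70 224 168 147 91 / 203 182 126 105 84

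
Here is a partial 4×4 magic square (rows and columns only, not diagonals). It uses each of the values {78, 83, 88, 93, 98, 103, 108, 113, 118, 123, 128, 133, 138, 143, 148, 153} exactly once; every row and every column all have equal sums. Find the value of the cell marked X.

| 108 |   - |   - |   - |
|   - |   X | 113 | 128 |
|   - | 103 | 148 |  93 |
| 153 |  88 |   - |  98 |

138

The 16 entries sum to 1848, so each line sums to 1848/4 = 462.
Row 3 must total 462; the given cells sum to 344, so (3,1) = 118.
From row 4, 462 − (153 + 88 + 98) gives (4,3) = 123.
The remaining cell in column 1 is (2,1) = 462 − 379 = 83.
Using column 3: 113 + 148 + 123 + ? → (1,3) = 462 − 384 = 78.
Column 4: 128 + 93 + 98 + ? = 462, so (1,4) = 143.
Row 1: 108 + 78 + 143 + ? = 462, so (1,2) = 133.
Row 2 must total 462; the given cells sum to 324, so (2,2) = 138.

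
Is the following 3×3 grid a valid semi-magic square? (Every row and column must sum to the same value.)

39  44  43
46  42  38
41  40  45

Yes

Row 1: 39 + 44 + 43 = 126.
Row 2: 46 + 42 + 38 = 126.
Row 3: 41 + 40 + 45 = 126.
Column 1: 39 + 46 + 41 = 126.
Column 2: 44 + 42 + 40 = 126.
Column 3: 43 + 38 + 45 = 126.
All lines sum to 126.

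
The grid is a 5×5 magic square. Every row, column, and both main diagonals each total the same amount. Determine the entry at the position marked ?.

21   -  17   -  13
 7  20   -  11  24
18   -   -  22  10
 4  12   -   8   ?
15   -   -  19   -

Column 1 is complete and sums to 65; that is the magic constant.
Row 2: 7 + 20 + 11 + 24 + ? = 65, so (2,3) = 3.
Column 4 must total 65; the given cells sum to 60, so (1,4) = 5.
Anti-diagonal needs 65; the known cells sum to 51, so (3,3) = 14.
From row 1, 65 − (21 + 17 + 5 + 13) gives (1,2) = 9.
From row 3, 65 − (18 + 14 + 22 + 10) gives (3,2) = 1.
Using column 2: 9 + 20 + 1 + 12 + ? → (5,2) = 65 − 42 = 23.
Main diagonal: 21 + 20 + 14 + 8 + ? = 65, so (5,5) = 2.
From row 5, 65 − (15 + 23 + 19 + 2) gives (5,3) = 6.
Column 3: 17 + 3 + 14 + 6 + ? = 65, so (4,3) = 25.
Using column 5: 13 + 24 + 10 + 2 + ? → (4,5) = 65 − 49 = 16.

16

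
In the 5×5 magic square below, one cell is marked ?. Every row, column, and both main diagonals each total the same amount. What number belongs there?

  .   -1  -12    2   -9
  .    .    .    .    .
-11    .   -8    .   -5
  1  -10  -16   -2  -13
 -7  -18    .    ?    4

Row 4 is complete and sums to -40; that is the magic constant.
Row 1 must total -40; the given cells sum to -20, so (1,1) = -20.
Column 1 must total -40; the given cells sum to -37, so (2,1) = -3.
Column 5: -9 + (-5) + (-13) + 4 + ? = -40, so (2,5) = -17.
From main diagonal, -40 − (-20 + (-8) + (-2) + 4) gives (2,2) = -14.
From anti-diagonal, -40 − (-9 + (-8) + (-10) + (-7)) gives (2,4) = -6.
From row 2, -40 − (-3 + (-14) + (-6) + (-17)) gives (2,3) = 0.
The remaining cell in column 2 is (3,2) = -40 − (-43) = 3.
The remaining cell in column 3 is (5,3) = -40 − (-36) = -4.
From row 3, -40 − (-11 + 3 + (-8) + (-5)) gives (3,4) = -19.
Using row 5: -7 + (-18) + (-4) + 4 + ? → (5,4) = -40 − (-25) = -15.

-15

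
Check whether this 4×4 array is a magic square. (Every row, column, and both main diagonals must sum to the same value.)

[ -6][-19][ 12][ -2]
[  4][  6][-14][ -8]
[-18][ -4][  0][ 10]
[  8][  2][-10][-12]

Row 1: -6 + (-19) + 12 + (-2) = -15.
Row 2: 4 + 6 + (-14) + (-8) = -12.
Row 3: -18 + (-4) + 0 + 10 = -12.
Row 4: 8 + 2 + (-10) + (-12) = -12.
Column 1: -6 + 4 + (-18) + 8 = -12.
Column 2: -19 + 6 + (-4) + 2 = -15.
Column 3: 12 + (-14) + 0 + (-10) = -12.
Column 4: -2 + (-8) + 10 + (-12) = -12.
Main diagonal: -6 + 6 + 0 + (-12) = -12.
Anti-diagonal: -2 + (-14) + (-4) + 8 = -12.

No — row 4 sums to -12 but column 2 sums to -15.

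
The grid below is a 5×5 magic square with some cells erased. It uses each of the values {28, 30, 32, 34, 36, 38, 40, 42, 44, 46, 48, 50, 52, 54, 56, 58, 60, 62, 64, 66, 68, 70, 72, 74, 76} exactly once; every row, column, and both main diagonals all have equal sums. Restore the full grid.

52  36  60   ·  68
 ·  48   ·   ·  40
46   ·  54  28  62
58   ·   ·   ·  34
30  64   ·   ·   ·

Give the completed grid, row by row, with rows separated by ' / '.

The 25 entries sum to 1300, so each line sums to 1300/5 = 260.
Row 1 needs 260; the known cells sum to 216, so (1,4) = 44.
The remaining cell in row 3 is (3,2) = 260 − 190 = 70.
The remaining cell in column 1 is (2,1) = 260 − 186 = 74.
From column 2, 260 − (36 + 48 + 70 + 64) gives (4,2) = 42.
Column 5 must total 260; the given cells sum to 204, so (5,5) = 56.
Main diagonal needs 260; the known cells sum to 210, so (4,4) = 50.
Anti-diagonal: 68 + 54 + 42 + 30 + ? = 260, so (2,4) = 66.
From row 2, 260 − (74 + 48 + 66 + 40) gives (2,3) = 32.
Row 4 needs 260; the known cells sum to 184, so (4,3) = 76.
Using column 3: 60 + 32 + 54 + 76 + ? → (5,3) = 260 − 222 = 38.
Using column 4: 44 + 66 + 28 + 50 + ? → (5,4) = 260 − 188 = 72.

52 36 60 44 68 / 74 48 32 66 40 / 46 70 54 28 62 / 58 42 76 50 34 / 30 64 38 72 56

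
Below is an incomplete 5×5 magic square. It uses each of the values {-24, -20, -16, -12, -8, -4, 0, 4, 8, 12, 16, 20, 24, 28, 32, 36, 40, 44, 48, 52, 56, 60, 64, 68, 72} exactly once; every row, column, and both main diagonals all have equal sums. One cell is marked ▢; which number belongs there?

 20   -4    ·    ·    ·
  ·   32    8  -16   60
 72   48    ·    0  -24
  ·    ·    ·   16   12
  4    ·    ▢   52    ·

56

The 25 entries sum to 600, so each line sums to 600/5 = 120.
The remaining cell in row 2 is (2,1) = 120 − 84 = 36.
From row 3, 120 − (72 + 48 + 0 + (-24)) gives (3,3) = 24.
Using column 1: 20 + 36 + 72 + 4 + ? → (4,1) = 120 − 132 = -12.
Column 4 needs 120; the known cells sum to 52, so (1,4) = 68.
From main diagonal, 120 − (20 + 32 + 24 + 16) gives (5,5) = 28.
The remaining cell in column 5 is (1,5) = 120 − 76 = 44.
Using anti-diagonal: 44 + (-16) + 24 + 4 + ? → (4,2) = 120 − 56 = 64.
Row 1: 20 + (-4) + 68 + 44 + ? = 120, so (1,3) = -8.
Row 4: -12 + 64 + 16 + 12 + ? = 120, so (4,3) = 40.
Column 2: -4 + 32 + 48 + 64 + ? = 120, so (5,2) = -20.
From column 3, 120 − (-8 + 8 + 24 + 40) gives (5,3) = 56.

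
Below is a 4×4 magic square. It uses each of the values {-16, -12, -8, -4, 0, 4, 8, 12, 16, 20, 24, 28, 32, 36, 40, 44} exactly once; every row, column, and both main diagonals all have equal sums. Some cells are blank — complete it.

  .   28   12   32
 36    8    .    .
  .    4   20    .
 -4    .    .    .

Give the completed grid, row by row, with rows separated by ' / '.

The 16 entries sum to 224, so each line sums to 224/4 = 56.
Row 1 needs 56; the known cells sum to 72, so (1,1) = -16.
From column 1, 56 − (-16 + 36 + (-4)) gives (3,1) = 40.
Column 2 needs 56; the known cells sum to 40, so (4,2) = 16.
Main diagonal: -16 + 8 + 20 + ? = 56, so (4,4) = 44.
The remaining cell in anti-diagonal is (2,3) = 56 − 32 = 24.
Row 2 needs 56; the known cells sum to 68, so (2,4) = -12.
Row 3 must total 56; the given cells sum to 64, so (3,4) = -8.
Using row 4: -4 + 16 + 44 + ? → (4,3) = 56 − 56 = 0.

-16 28 12 32 / 36 8 24 -12 / 40 4 20 -8 / -4 16 0 44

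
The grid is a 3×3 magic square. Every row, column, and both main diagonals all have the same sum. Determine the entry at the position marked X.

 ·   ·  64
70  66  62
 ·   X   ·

Row 2 is complete and sums to 198; that is the magic constant.
The remaining cell in column 3 is (3,3) = 198 − 126 = 72.
From main diagonal, 198 − (66 + 72) gives (1,1) = 60.
The remaining cell in anti-diagonal is (3,1) = 198 − 130 = 68.
Row 1 needs 198; the known cells sum to 124, so (1,2) = 74.
Row 3 needs 198; the known cells sum to 140, so (3,2) = 58.

58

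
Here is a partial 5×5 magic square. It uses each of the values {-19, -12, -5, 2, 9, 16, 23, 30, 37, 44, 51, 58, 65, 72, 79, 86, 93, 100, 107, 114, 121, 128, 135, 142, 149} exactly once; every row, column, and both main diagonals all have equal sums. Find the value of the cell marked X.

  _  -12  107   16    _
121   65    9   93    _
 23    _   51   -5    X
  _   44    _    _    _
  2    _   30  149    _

The 25 entries sum to 1625, so each line sums to 1625/5 = 325.
Using row 2: 121 + 65 + 9 + 93 + ? → (2,5) = 325 − 288 = 37.
Column 3 must total 325; the given cells sum to 197, so (4,3) = 128.
Column 4 must total 325; the given cells sum to 253, so (4,4) = 72.
Anti-diagonal must total 325; the given cells sum to 190, so (1,5) = 135.
Row 1 needs 325; the known cells sum to 246, so (1,1) = 79.
Column 1 must total 325; the given cells sum to 225, so (4,1) = 100.
The remaining cell in main diagonal is (5,5) = 325 − 267 = 58.
From row 4, 325 − (100 + 44 + 128 + 72) gives (4,5) = -19.
Row 5 needs 325; the known cells sum to 239, so (5,2) = 86.
From column 2, 325 − (-12 + 65 + 44 + 86) gives (3,2) = 142.
Column 5 needs 325; the known cells sum to 211, so (3,5) = 114.

114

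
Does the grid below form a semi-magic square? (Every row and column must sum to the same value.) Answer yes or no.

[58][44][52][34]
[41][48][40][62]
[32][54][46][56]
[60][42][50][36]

Row 1: 58 + 44 + 52 + 34 = 188.
Row 2: 41 + 48 + 40 + 62 = 191.
Row 3: 32 + 54 + 46 + 56 = 188.
Row 4: 60 + 42 + 50 + 36 = 188.
Column 1: 58 + 41 + 32 + 60 = 191.
Column 2: 44 + 48 + 54 + 42 = 188.
Column 3: 52 + 40 + 46 + 50 = 188.
Column 4: 34 + 62 + 56 + 36 = 188.

No — row 3 sums to 188 but column 1 sums to 191.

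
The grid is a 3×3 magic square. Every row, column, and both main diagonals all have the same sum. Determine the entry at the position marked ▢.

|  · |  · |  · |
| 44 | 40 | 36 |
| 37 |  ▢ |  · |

Row 2 is complete and sums to 120; that is the magic constant.
The remaining cell in column 1 is (1,1) = 120 − 81 = 39.
Main diagonal needs 120; the known cells sum to 79, so (3,3) = 41.
Anti-diagonal needs 120; the known cells sum to 77, so (1,3) = 43.
Row 1 needs 120; the known cells sum to 82, so (1,2) = 38.
Row 3 needs 120; the known cells sum to 78, so (3,2) = 42.

42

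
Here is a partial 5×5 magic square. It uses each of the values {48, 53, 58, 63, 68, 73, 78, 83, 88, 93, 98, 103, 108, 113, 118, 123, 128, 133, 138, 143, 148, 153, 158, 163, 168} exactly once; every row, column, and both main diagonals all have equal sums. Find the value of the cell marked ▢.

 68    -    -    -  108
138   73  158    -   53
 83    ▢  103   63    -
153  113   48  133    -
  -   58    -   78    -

168

The 25 entries sum to 2700, so each line sums to 2700/5 = 540.
Row 2 needs 540; the known cells sum to 422, so (2,4) = 118.
Row 4 needs 540; the known cells sum to 447, so (4,5) = 93.
Using column 1: 68 + 138 + 83 + 153 + ? → (5,1) = 540 − 442 = 98.
Using column 4: 118 + 63 + 133 + 78 + ? → (1,4) = 540 − 392 = 148.
Using main diagonal: 68 + 73 + 103 + 133 + ? → (5,5) = 540 − 377 = 163.
Row 5: 98 + 58 + 78 + 163 + ? = 540, so (5,3) = 143.
The remaining cell in column 3 is (1,3) = 540 − 452 = 88.
Column 5 needs 540; the known cells sum to 417, so (3,5) = 123.
Using row 1: 68 + 88 + 148 + 108 + ? → (1,2) = 540 − 412 = 128.
From row 3, 540 − (83 + 103 + 63 + 123) gives (3,2) = 168.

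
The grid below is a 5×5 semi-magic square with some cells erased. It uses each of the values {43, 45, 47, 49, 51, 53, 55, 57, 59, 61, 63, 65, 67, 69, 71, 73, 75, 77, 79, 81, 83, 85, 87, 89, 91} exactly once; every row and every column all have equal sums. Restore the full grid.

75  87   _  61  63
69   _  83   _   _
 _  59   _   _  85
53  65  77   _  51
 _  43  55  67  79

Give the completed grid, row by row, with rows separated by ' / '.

75 87 49 61 63 / 69 81 83 45 57 / 47 59 71 73 85 / 53 65 77 89 51 / 91 43 55 67 79

The 25 entries sum to 1675, so each line sums to 1675/5 = 335.
Row 1: 75 + 87 + 61 + 63 + ? = 335, so (1,3) = 49.
Using row 4: 53 + 65 + 77 + 51 + ? → (4,4) = 335 − 246 = 89.
Row 5 needs 335; the known cells sum to 244, so (5,1) = 91.
The remaining cell in column 1 is (3,1) = 335 − 288 = 47.
Column 2 needs 335; the known cells sum to 254, so (2,2) = 81.
Column 3 must total 335; the given cells sum to 264, so (3,3) = 71.
Column 5 must total 335; the given cells sum to 278, so (2,5) = 57.
From row 2, 335 − (69 + 81 + 83 + 57) gives (2,4) = 45.
Row 3 needs 335; the known cells sum to 262, so (3,4) = 73.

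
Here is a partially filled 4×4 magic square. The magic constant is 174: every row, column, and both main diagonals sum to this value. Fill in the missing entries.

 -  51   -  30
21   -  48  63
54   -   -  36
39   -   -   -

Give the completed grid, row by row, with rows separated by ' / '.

Using row 2: 21 + 48 + 63 + ? → (2,2) = 174 − 132 = 42.
Column 1 must total 174; the given cells sum to 114, so (1,1) = 60.
The remaining cell in column 4 is (4,4) = 174 − 129 = 45.
Main diagonal: 60 + 42 + 45 + ? = 174, so (3,3) = 27.
Anti-diagonal: 30 + 48 + 39 + ? = 174, so (3,2) = 57.
Using row 1: 60 + 51 + 30 + ? → (1,3) = 174 − 141 = 33.
From column 2, 174 − (51 + 42 + 57) gives (4,2) = 24.
Column 3: 33 + 48 + 27 + ? = 174, so (4,3) = 66.

60 51 33 30 / 21 42 48 63 / 54 57 27 36 / 39 24 66 45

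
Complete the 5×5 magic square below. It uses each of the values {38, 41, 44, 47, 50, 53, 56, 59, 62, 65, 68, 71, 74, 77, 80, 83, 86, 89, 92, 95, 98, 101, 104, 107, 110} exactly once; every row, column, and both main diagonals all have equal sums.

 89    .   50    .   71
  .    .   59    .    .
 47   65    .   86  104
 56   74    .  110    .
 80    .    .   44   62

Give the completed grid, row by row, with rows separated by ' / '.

The 25 entries sum to 1850, so each line sums to 1850/5 = 370.
The remaining cell in row 3 is (3,3) = 370 − 302 = 68.
Column 1 must total 370; the given cells sum to 272, so (2,1) = 98.
The remaining cell in main diagonal is (2,2) = 370 − 329 = 41.
Anti-diagonal must total 370; the given cells sum to 293, so (2,4) = 77.
Row 2: 98 + 41 + 59 + 77 + ? = 370, so (2,5) = 95.
Column 4 must total 370; the given cells sum to 317, so (1,4) = 53.
Column 5 needs 370; the known cells sum to 332, so (4,5) = 38.
Row 1 must total 370; the given cells sum to 263, so (1,2) = 107.
Using row 4: 56 + 74 + 110 + 38 + ? → (4,3) = 370 − 278 = 92.
Column 2: 107 + 41 + 65 + 74 + ? = 370, so (5,2) = 83.
Column 3: 50 + 59 + 68 + 92 + ? = 370, so (5,3) = 101.

89 107 50 53 71 / 98 41 59 77 95 / 47 65 68 86 104 / 56 74 92 110 38 / 80 83 101 44 62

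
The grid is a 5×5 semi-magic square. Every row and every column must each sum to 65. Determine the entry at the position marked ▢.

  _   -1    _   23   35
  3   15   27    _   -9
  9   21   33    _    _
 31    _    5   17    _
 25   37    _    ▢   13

From row 2, 65 − (3 + 15 + 27 + (-9)) gives (2,4) = 29.
Column 1: 3 + 9 + 31 + 25 + ? = 65, so (1,1) = -3.
Using column 2: -1 + 15 + 21 + 37 + ? → (4,2) = 65 − 72 = -7.
Row 1: -3 + (-1) + 23 + 35 + ? = 65, so (1,3) = 11.
From row 4, 65 − (31 + (-7) + 5 + 17) gives (4,5) = 19.
Column 3: 11 + 27 + 33 + 5 + ? = 65, so (5,3) = -11.
From column 5, 65 − (35 + (-9) + 19 + 13) gives (3,5) = 7.
From row 3, 65 − (9 + 21 + 33 + 7) gives (3,4) = -5.
The remaining cell in row 5 is (5,4) = 65 − 64 = 1.

1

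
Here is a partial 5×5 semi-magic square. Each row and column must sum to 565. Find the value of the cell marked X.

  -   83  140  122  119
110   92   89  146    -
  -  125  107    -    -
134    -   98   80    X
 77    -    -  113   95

137

From row 1, 565 − (83 + 140 + 122 + 119) gives (1,1) = 101.
Using row 2: 110 + 92 + 89 + 146 + ? → (2,5) = 565 − 437 = 128.
Using column 1: 101 + 110 + 134 + 77 + ? → (3,1) = 565 − 422 = 143.
From column 3, 565 − (140 + 89 + 107 + 98) gives (5,3) = 131.
The remaining cell in column 4 is (3,4) = 565 − 461 = 104.
Using row 3: 143 + 125 + 107 + 104 + ? → (3,5) = 565 − 479 = 86.
From row 5, 565 − (77 + 131 + 113 + 95) gives (5,2) = 149.
Column 2 must total 565; the given cells sum to 449, so (4,2) = 116.
Using column 5: 119 + 128 + 86 + 95 + ? → (4,5) = 565 − 428 = 137.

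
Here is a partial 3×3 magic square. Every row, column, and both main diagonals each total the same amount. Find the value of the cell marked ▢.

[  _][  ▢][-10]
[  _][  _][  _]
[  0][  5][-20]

Row 3 is complete and sums to -15; that is the magic constant.
Using column 3: -10 + (-20) + ? → (2,3) = -15 − (-30) = 15.
Using anti-diagonal: -10 + 0 + ? → (2,2) = -15 − (-10) = -5.
Row 2: -5 + 15 + ? = -15, so (2,1) = -25.
Column 1 needs -15; the known cells sum to -25, so (1,1) = 10.
The remaining cell in column 2 is (1,2) = -15 − 0 = -15.

-15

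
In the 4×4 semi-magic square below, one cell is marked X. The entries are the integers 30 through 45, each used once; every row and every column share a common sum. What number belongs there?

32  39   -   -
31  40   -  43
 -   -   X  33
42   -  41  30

The entries are 30 through 45, which sum to 600, so each line sums to 600/4 = 150.
From row 2, 150 − (31 + 40 + 43) gives (2,3) = 36.
Using row 4: 42 + 41 + 30 + ? → (4,2) = 150 − 113 = 37.
Column 1 needs 150; the known cells sum to 105, so (3,1) = 45.
The remaining cell in column 2 is (3,2) = 150 − 116 = 34.
Using column 4: 43 + 33 + 30 + ? → (1,4) = 150 − 106 = 44.
Row 1 needs 150; the known cells sum to 115, so (1,3) = 35.
From row 3, 150 − (45 + 34 + 33) gives (3,3) = 38.

38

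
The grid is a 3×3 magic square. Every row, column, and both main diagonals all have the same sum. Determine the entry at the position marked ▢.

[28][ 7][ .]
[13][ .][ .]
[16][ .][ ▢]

Column 1 is complete and sums to 57; that is the magic constant.
Row 1: 28 + 7 + ? = 57, so (1,3) = 22.
Using anti-diagonal: 22 + 16 + ? → (2,2) = 57 − 38 = 19.
From row 2, 57 − (13 + 19) gives (2,3) = 25.
Using column 2: 7 + 19 + ? → (3,2) = 57 − 26 = 31.
Column 3 needs 57; the known cells sum to 47, so (3,3) = 10.

10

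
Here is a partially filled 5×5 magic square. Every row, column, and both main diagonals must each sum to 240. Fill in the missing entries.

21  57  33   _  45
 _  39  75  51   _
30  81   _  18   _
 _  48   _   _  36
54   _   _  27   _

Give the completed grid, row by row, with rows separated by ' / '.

21 57 33 84 45 / 63 39 75 51 12 / 30 81 42 18 69 / 72 48 24 60 36 / 54 15 66 27 78

The remaining cell in row 1 is (1,4) = 240 − 156 = 84.
Column 2 must total 240; the given cells sum to 225, so (5,2) = 15.
Column 4: 84 + 51 + 18 + 27 + ? = 240, so (4,4) = 60.
Anti-diagonal must total 240; the given cells sum to 198, so (3,3) = 42.
From row 3, 240 − (30 + 81 + 42 + 18) gives (3,5) = 69.
Main diagonal must total 240; the given cells sum to 162, so (5,5) = 78.
Using row 5: 54 + 15 + 27 + 78 + ? → (5,3) = 240 − 174 = 66.
Column 3: 33 + 75 + 42 + 66 + ? = 240, so (4,3) = 24.
The remaining cell in column 5 is (2,5) = 240 − 228 = 12.
The remaining cell in row 2 is (2,1) = 240 − 177 = 63.
Row 4 needs 240; the known cells sum to 168, so (4,1) = 72.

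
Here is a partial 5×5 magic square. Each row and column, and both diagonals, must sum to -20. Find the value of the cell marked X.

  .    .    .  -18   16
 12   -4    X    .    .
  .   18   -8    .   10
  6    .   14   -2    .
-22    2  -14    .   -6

-20

The remaining cell in row 5 is (5,4) = -20 − (-40) = 20.
Main diagonal must total -20; the given cells sum to -20, so (1,1) = 0.
Column 1 needs -20; the known cells sum to -4, so (3,1) = -16.
From row 3, -20 − (-16 + 18 + (-8) + 10) gives (3,4) = -24.
Column 4 must total -20; the given cells sum to -24, so (2,4) = 4.
Using anti-diagonal: 16 + 4 + (-8) + (-22) + ? → (4,2) = -20 − (-10) = -10.
The remaining cell in row 4 is (4,5) = -20 − 8 = -28.
Column 2 needs -20; the known cells sum to 6, so (1,2) = -26.
Column 5 must total -20; the given cells sum to -8, so (2,5) = -12.
From row 1, -20 − (0 + (-26) + (-18) + 16) gives (1,3) = 8.
From row 2, -20 − (12 + (-4) + 4 + (-12)) gives (2,3) = -20.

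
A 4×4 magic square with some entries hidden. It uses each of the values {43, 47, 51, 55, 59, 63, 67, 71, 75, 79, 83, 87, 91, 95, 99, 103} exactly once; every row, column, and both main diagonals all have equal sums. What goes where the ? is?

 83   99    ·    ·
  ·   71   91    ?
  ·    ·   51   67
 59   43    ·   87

The 16 entries sum to 1168, so each line sums to 1168/4 = 292.
Row 4 must total 292; the given cells sum to 189, so (4,3) = 103.
The remaining cell in column 2 is (3,2) = 292 − 213 = 79.
Column 3: 91 + 51 + 103 + ? = 292, so (1,3) = 47.
Anti-diagonal: 91 + 79 + 59 + ? = 292, so (1,4) = 63.
The remaining cell in row 3 is (3,1) = 292 − 197 = 95.
Column 1 needs 292; the known cells sum to 237, so (2,1) = 55.
The remaining cell in column 4 is (2,4) = 292 − 217 = 75.

75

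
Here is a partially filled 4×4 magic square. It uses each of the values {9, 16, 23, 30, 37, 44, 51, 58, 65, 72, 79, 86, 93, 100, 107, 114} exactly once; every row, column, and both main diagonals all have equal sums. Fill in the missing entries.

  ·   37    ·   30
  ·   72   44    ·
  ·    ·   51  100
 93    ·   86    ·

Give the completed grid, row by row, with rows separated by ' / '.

114 37 65 30 / 23 72 44 107 / 16 79 51 100 / 93 58 86 9

The 16 entries sum to 984, so each line sums to 984/4 = 246.
Using column 3: 44 + 51 + 86 + ? → (1,3) = 246 − 181 = 65.
The remaining cell in anti-diagonal is (3,2) = 246 − 167 = 79.
The remaining cell in row 1 is (1,1) = 246 − 132 = 114.
From row 3, 246 − (79 + 51 + 100) gives (3,1) = 16.
Column 1: 114 + 16 + 93 + ? = 246, so (2,1) = 23.
Column 2 needs 246; the known cells sum to 188, so (4,2) = 58.
Main diagonal needs 246; the known cells sum to 237, so (4,4) = 9.
Row 2: 23 + 72 + 44 + ? = 246, so (2,4) = 107.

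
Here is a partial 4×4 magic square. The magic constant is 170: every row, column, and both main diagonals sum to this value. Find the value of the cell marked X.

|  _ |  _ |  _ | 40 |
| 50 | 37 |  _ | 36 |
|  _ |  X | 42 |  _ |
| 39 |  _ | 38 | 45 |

44

Using row 2: 50 + 37 + 36 + ? → (2,3) = 170 − 123 = 47.
Using row 4: 39 + 38 + 45 + ? → (4,2) = 170 − 122 = 48.
Column 3: 47 + 42 + 38 + ? = 170, so (1,3) = 43.
Column 4 needs 170; the known cells sum to 121, so (3,4) = 49.
Main diagonal must total 170; the given cells sum to 124, so (1,1) = 46.
Anti-diagonal needs 170; the known cells sum to 126, so (3,2) = 44.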